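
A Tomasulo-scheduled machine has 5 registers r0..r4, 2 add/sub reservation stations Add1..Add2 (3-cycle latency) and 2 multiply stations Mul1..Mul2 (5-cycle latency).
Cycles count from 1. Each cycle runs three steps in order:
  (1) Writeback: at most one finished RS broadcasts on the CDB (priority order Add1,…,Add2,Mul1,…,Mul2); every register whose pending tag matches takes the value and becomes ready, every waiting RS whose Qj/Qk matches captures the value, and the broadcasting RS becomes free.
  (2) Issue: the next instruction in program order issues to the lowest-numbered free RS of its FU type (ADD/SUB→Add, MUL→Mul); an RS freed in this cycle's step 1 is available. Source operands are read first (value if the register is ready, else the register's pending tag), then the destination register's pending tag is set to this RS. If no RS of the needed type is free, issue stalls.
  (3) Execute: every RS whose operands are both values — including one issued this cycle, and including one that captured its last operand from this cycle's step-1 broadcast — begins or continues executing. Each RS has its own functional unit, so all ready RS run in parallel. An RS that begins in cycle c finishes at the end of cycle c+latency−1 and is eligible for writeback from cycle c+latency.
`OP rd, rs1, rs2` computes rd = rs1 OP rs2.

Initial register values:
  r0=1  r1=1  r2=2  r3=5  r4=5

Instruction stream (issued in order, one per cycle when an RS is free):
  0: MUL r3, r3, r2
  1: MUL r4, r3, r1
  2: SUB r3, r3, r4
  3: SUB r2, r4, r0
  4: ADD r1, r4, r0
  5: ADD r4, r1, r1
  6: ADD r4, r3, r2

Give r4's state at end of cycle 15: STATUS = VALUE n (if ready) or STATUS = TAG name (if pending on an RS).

STATUS = TAG Add2

c1: issue MUL r3<-Mul1 | r0:1,r1:1,r2:2,r3:Mul1,r4:5
c2: issue MUL r4<-Mul2 | r0:1,r1:1,r2:2,r3:Mul1,r4:Mul2
c3: issue SUB r3<-Add1 | r0:1,r1:1,r2:2,r3:Add1,r4:Mul2
c4: issue SUB r2<-Add2 | r0:1,r1:1,r2:Add2,r3:Add1,r4:Mul2
c5: stall | r0:1,r1:1,r2:Add2,r3:Add1,r4:Mul2
c6: CDB Mul1=10; stall | r0:1,r1:1,r2:Add2,r3:Add1,r4:Mul2
c7: stall | r0:1,r1:1,r2:Add2,r3:Add1,r4:Mul2
c8: stall | r0:1,r1:1,r2:Add2,r3:Add1,r4:Mul2
c9: stall | r0:1,r1:1,r2:Add2,r3:Add1,r4:Mul2
c10: stall | r0:1,r1:1,r2:Add2,r3:Add1,r4:Mul2
c11: CDB Mul2=10; stall | r0:1,r1:1,r2:Add2,r3:Add1,r4:10
c12: stall | r0:1,r1:1,r2:Add2,r3:Add1,r4:10
c13: stall | r0:1,r1:1,r2:Add2,r3:Add1,r4:10
c14: CDB Add1=0; issue ADD r1<-Add1 | r0:1,r1:Add1,r2:Add2,r3:0,r4:10
c15: CDB Add2=9; issue ADD r4<-Add2 | r0:1,r1:Add1,r2:9,r3:0,r4:Add2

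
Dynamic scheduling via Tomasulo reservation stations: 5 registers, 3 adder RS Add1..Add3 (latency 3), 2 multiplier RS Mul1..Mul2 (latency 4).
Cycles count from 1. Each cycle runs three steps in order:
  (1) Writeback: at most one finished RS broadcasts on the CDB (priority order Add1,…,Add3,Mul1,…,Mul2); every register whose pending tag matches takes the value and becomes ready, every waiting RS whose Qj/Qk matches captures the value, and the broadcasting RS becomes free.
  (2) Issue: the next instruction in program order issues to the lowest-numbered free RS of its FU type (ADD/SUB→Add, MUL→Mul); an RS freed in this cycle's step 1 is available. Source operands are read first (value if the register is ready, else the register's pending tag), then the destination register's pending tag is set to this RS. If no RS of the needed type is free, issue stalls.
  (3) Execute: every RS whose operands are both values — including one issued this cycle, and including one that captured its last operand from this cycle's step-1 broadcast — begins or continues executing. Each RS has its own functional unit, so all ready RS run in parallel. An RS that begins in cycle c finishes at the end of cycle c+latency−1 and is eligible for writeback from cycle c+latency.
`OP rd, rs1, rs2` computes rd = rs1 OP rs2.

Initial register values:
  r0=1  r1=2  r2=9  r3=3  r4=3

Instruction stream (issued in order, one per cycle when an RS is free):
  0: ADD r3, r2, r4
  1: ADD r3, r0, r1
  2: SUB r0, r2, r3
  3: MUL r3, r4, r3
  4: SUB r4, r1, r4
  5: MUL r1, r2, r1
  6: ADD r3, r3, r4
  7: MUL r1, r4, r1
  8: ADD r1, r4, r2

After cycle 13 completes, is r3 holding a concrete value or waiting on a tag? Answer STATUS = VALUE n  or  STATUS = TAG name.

  c1: issue ADD r3<-Add1  regs: r0:1,r1:2,r2:9,r3:Add1,r4:3
  c2: issue ADD r3<-Add2  regs: r0:1,r1:2,r2:9,r3:Add2,r4:3
  c3: issue SUB r0<-Add3  regs: r0:Add3,r1:2,r2:9,r3:Add2,r4:3
  c4: CDB Add1=12; issue MUL r3<-Mul1  regs: r0:Add3,r1:2,r2:9,r3:Mul1,r4:3
  c5: CDB Add2=3; issue SUB r4<-Add1  regs: r0:Add3,r1:2,r2:9,r3:Mul1,r4:Add1
  c6: issue MUL r1<-Mul2  regs: r0:Add3,r1:Mul2,r2:9,r3:Mul1,r4:Add1
  c7: issue ADD r3<-Add2  regs: r0:Add3,r1:Mul2,r2:9,r3:Add2,r4:Add1
  c8: CDB Add1=-1; stall  regs: r0:Add3,r1:Mul2,r2:9,r3:Add2,r4:-1
  c9: CDB Add3=6; stall  regs: r0:6,r1:Mul2,r2:9,r3:Add2,r4:-1
  c10: CDB Mul1=9; issue MUL r1<-Mul1  regs: r0:6,r1:Mul1,r2:9,r3:Add2,r4:-1
  c11: CDB Mul2=18; issue ADD r1<-Add1  regs: r0:6,r1:Add1,r2:9,r3:Add2,r4:-1
  c12: -  regs: r0:6,r1:Add1,r2:9,r3:Add2,r4:-1
  c13: CDB Add2=8  regs: r0:6,r1:Add1,r2:9,r3:8,r4:-1

STATUS = VALUE 8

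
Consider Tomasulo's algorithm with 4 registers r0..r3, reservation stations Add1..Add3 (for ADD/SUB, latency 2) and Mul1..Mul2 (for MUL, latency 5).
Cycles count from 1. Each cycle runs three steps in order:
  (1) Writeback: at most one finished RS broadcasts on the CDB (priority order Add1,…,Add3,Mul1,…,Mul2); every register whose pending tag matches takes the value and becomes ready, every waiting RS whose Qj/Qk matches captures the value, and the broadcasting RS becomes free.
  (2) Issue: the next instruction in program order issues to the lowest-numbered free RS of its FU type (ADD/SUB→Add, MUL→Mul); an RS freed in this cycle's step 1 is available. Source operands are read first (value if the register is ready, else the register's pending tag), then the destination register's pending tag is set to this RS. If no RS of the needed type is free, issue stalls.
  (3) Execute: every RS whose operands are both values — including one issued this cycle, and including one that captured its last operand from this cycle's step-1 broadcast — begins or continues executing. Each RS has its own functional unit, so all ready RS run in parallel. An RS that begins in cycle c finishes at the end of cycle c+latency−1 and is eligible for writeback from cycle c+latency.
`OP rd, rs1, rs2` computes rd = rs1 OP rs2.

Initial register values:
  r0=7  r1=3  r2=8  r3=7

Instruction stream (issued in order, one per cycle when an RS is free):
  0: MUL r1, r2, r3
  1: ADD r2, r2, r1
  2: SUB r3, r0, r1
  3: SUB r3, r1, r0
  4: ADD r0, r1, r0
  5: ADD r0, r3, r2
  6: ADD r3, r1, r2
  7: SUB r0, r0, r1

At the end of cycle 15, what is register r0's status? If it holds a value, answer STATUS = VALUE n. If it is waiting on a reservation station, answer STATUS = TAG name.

STATUS = VALUE 57

c1: issue MUL r1<-Mul1 | r0:7,r1:Mul1,r2:8,r3:7
c2: issue ADD r2<-Add1 | r0:7,r1:Mul1,r2:Add1,r3:7
c3: issue SUB r3<-Add2 | r0:7,r1:Mul1,r2:Add1,r3:Add2
c4: issue SUB r3<-Add3 | r0:7,r1:Mul1,r2:Add1,r3:Add3
c5: stall | r0:7,r1:Mul1,r2:Add1,r3:Add3
c6: CDB Mul1=56; stall | r0:7,r1:56,r2:Add1,r3:Add3
c7: stall | r0:7,r1:56,r2:Add1,r3:Add3
c8: CDB Add1=64; issue ADD r0<-Add1 | r0:Add1,r1:56,r2:64,r3:Add3
c9: CDB Add2=-49; issue ADD r0<-Add2 | r0:Add2,r1:56,r2:64,r3:Add3
c10: CDB Add1=63; issue ADD r3<-Add1 | r0:Add2,r1:56,r2:64,r3:Add1
c11: CDB Add3=49; issue SUB r0<-Add3 | r0:Add3,r1:56,r2:64,r3:Add1
c12: CDB Add1=120 | r0:Add3,r1:56,r2:64,r3:120
c13: CDB Add2=113 | r0:Add3,r1:56,r2:64,r3:120
c14: - | r0:Add3,r1:56,r2:64,r3:120
c15: CDB Add3=57 | r0:57,r1:56,r2:64,r3:120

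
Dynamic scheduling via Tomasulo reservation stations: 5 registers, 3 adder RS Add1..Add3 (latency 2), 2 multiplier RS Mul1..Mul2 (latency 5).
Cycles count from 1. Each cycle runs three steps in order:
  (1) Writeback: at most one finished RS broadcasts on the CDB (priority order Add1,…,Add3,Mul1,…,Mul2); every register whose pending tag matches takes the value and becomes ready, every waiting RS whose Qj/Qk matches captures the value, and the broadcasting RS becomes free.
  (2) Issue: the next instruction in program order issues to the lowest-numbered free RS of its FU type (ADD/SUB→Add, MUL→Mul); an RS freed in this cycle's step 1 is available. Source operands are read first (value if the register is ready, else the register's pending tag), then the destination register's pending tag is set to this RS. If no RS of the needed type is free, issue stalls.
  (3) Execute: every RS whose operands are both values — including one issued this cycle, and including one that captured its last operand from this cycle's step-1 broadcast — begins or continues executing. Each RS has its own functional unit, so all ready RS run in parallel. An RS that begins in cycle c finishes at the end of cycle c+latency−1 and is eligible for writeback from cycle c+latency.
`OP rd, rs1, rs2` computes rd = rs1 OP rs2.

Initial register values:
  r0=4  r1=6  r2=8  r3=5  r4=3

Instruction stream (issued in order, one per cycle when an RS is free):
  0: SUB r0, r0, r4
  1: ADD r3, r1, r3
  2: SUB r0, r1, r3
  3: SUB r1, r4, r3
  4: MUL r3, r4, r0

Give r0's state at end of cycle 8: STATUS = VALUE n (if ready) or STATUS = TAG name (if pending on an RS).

STATUS = VALUE -5

cycle 1: issue SUB r0<-Add1 // r0:Add1,r1:6,r2:8,r3:5,r4:3
cycle 2: issue ADD r3<-Add2 // r0:Add1,r1:6,r2:8,r3:Add2,r4:3
cycle 3: CDB Add1=1; issue SUB r0<-Add1 // r0:Add1,r1:6,r2:8,r3:Add2,r4:3
cycle 4: CDB Add2=11; issue SUB r1<-Add2 // r0:Add1,r1:Add2,r2:8,r3:11,r4:3
cycle 5: issue MUL r3<-Mul1 // r0:Add1,r1:Add2,r2:8,r3:Mul1,r4:3
cycle 6: CDB Add1=-5 // r0:-5,r1:Add2,r2:8,r3:Mul1,r4:3
cycle 7: CDB Add2=-8 // r0:-5,r1:-8,r2:8,r3:Mul1,r4:3
cycle 8: - // r0:-5,r1:-8,r2:8,r3:Mul1,r4:3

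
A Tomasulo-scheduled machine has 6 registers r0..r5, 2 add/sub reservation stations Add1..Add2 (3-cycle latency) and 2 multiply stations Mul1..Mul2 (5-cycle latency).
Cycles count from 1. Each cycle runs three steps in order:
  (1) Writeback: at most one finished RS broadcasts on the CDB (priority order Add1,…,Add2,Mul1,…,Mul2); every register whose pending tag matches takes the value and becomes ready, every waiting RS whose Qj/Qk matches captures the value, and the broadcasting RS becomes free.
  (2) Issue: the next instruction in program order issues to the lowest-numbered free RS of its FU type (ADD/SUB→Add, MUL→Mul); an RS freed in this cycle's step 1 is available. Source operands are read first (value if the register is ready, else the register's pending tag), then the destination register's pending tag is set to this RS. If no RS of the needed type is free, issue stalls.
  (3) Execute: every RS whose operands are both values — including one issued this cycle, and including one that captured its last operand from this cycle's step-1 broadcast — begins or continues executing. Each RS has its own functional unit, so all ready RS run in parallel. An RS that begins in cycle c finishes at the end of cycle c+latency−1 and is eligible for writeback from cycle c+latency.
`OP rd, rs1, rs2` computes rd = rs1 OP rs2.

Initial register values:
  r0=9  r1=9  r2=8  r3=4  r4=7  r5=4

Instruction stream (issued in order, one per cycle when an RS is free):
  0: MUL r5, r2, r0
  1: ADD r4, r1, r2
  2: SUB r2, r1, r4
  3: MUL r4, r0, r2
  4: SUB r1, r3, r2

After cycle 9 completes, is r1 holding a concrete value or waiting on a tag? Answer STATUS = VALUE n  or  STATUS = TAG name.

STATUS = TAG Add1

  c1: issue MUL r5<-Mul1  regs: r0:9,r1:9,r2:8,r3:4,r4:7,r5:Mul1
  c2: issue ADD r4<-Add1  regs: r0:9,r1:9,r2:8,r3:4,r4:Add1,r5:Mul1
  c3: issue SUB r2<-Add2  regs: r0:9,r1:9,r2:Add2,r3:4,r4:Add1,r5:Mul1
  c4: issue MUL r4<-Mul2  regs: r0:9,r1:9,r2:Add2,r3:4,r4:Mul2,r5:Mul1
  c5: CDB Add1=17; issue SUB r1<-Add1  regs: r0:9,r1:Add1,r2:Add2,r3:4,r4:Mul2,r5:Mul1
  c6: CDB Mul1=72  regs: r0:9,r1:Add1,r2:Add2,r3:4,r4:Mul2,r5:72
  c7: -  regs: r0:9,r1:Add1,r2:Add2,r3:4,r4:Mul2,r5:72
  c8: CDB Add2=-8  regs: r0:9,r1:Add1,r2:-8,r3:4,r4:Mul2,r5:72
  c9: -  regs: r0:9,r1:Add1,r2:-8,r3:4,r4:Mul2,r5:72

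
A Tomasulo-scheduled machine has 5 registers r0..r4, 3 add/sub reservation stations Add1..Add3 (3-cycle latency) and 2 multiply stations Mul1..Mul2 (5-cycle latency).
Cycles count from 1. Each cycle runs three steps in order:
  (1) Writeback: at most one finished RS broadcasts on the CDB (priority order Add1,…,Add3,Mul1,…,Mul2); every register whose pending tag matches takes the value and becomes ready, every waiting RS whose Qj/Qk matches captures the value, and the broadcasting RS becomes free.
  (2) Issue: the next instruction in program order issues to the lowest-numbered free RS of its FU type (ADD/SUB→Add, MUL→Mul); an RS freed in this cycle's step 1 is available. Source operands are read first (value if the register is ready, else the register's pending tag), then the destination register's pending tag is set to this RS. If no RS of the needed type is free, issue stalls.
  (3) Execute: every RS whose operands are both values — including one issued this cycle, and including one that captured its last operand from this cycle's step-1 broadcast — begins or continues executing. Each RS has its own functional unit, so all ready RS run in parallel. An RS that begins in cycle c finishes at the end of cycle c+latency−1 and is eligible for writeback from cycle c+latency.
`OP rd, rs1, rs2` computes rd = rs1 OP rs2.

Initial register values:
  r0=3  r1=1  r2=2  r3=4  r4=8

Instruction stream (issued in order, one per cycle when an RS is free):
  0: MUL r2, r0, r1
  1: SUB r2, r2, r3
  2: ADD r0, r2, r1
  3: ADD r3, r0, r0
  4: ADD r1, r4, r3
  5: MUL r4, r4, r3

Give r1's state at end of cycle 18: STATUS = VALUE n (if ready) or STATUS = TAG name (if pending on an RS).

cycle 1: issue MUL r2<-Mul1 // r0:3,r1:1,r2:Mul1,r3:4,r4:8
cycle 2: issue SUB r2<-Add1 // r0:3,r1:1,r2:Add1,r3:4,r4:8
cycle 3: issue ADD r0<-Add2 // r0:Add2,r1:1,r2:Add1,r3:4,r4:8
cycle 4: issue ADD r3<-Add3 // r0:Add2,r1:1,r2:Add1,r3:Add3,r4:8
cycle 5: stall // r0:Add2,r1:1,r2:Add1,r3:Add3,r4:8
cycle 6: CDB Mul1=3; stall // r0:Add2,r1:1,r2:Add1,r3:Add3,r4:8
cycle 7: stall // r0:Add2,r1:1,r2:Add1,r3:Add3,r4:8
cycle 8: stall // r0:Add2,r1:1,r2:Add1,r3:Add3,r4:8
cycle 9: CDB Add1=-1; issue ADD r1<-Add1 // r0:Add2,r1:Add1,r2:-1,r3:Add3,r4:8
cycle 10: issue MUL r4<-Mul1 // r0:Add2,r1:Add1,r2:-1,r3:Add3,r4:Mul1
cycle 11: - // r0:Add2,r1:Add1,r2:-1,r3:Add3,r4:Mul1
cycle 12: CDB Add2=0 // r0:0,r1:Add1,r2:-1,r3:Add3,r4:Mul1
cycle 13: - // r0:0,r1:Add1,r2:-1,r3:Add3,r4:Mul1
cycle 14: - // r0:0,r1:Add1,r2:-1,r3:Add3,r4:Mul1
cycle 15: CDB Add3=0 // r0:0,r1:Add1,r2:-1,r3:0,r4:Mul1
cycle 16: - // r0:0,r1:Add1,r2:-1,r3:0,r4:Mul1
cycle 17: - // r0:0,r1:Add1,r2:-1,r3:0,r4:Mul1
cycle 18: CDB Add1=8 // r0:0,r1:8,r2:-1,r3:0,r4:Mul1

STATUS = VALUE 8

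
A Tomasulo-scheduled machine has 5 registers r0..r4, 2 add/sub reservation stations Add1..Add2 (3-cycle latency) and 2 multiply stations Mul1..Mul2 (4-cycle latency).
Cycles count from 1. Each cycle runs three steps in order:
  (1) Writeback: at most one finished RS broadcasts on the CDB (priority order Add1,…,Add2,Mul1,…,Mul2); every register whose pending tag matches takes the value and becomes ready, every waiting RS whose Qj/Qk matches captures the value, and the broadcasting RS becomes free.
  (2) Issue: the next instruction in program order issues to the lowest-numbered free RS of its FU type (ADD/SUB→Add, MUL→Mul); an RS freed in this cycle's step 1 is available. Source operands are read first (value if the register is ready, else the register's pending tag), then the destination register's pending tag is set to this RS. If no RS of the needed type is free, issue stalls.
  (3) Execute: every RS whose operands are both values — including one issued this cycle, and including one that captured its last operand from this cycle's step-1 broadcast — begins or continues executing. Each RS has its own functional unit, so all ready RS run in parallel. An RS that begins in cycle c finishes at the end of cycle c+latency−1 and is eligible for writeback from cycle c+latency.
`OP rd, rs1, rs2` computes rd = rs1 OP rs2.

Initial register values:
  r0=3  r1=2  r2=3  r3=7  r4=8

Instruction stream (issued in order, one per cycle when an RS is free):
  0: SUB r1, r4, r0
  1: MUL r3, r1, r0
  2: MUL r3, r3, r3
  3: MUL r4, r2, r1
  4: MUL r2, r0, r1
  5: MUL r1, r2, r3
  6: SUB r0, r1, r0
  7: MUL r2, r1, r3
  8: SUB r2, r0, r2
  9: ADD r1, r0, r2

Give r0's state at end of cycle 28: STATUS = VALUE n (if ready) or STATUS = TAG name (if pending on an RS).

STATUS = VALUE 3372

cycle 1: issue SUB r1<-Add1 // r0:3,r1:Add1,r2:3,r3:7,r4:8
cycle 2: issue MUL r3<-Mul1 // r0:3,r1:Add1,r2:3,r3:Mul1,r4:8
cycle 3: issue MUL r3<-Mul2 // r0:3,r1:Add1,r2:3,r3:Mul2,r4:8
cycle 4: CDB Add1=5; stall // r0:3,r1:5,r2:3,r3:Mul2,r4:8
cycle 5: stall // r0:3,r1:5,r2:3,r3:Mul2,r4:8
cycle 6: stall // r0:3,r1:5,r2:3,r3:Mul2,r4:8
cycle 7: stall // r0:3,r1:5,r2:3,r3:Mul2,r4:8
cycle 8: CDB Mul1=15; issue MUL r4<-Mul1 // r0:3,r1:5,r2:3,r3:Mul2,r4:Mul1
cycle 9: stall // r0:3,r1:5,r2:3,r3:Mul2,r4:Mul1
cycle 10: stall // r0:3,r1:5,r2:3,r3:Mul2,r4:Mul1
cycle 11: stall // r0:3,r1:5,r2:3,r3:Mul2,r4:Mul1
cycle 12: CDB Mul1=15; issue MUL r2<-Mul1 // r0:3,r1:5,r2:Mul1,r3:Mul2,r4:15
cycle 13: CDB Mul2=225; issue MUL r1<-Mul2 // r0:3,r1:Mul2,r2:Mul1,r3:225,r4:15
cycle 14: issue SUB r0<-Add1 // r0:Add1,r1:Mul2,r2:Mul1,r3:225,r4:15
cycle 15: stall // r0:Add1,r1:Mul2,r2:Mul1,r3:225,r4:15
cycle 16: CDB Mul1=15; issue MUL r2<-Mul1 // r0:Add1,r1:Mul2,r2:Mul1,r3:225,r4:15
cycle 17: issue SUB r2<-Add2 // r0:Add1,r1:Mul2,r2:Add2,r3:225,r4:15
cycle 18: stall // r0:Add1,r1:Mul2,r2:Add2,r3:225,r4:15
cycle 19: stall // r0:Add1,r1:Mul2,r2:Add2,r3:225,r4:15
cycle 20: CDB Mul2=3375; stall // r0:Add1,r1:3375,r2:Add2,r3:225,r4:15
cycle 21: stall // r0:Add1,r1:3375,r2:Add2,r3:225,r4:15
cycle 22: stall // r0:Add1,r1:3375,r2:Add2,r3:225,r4:15
cycle 23: CDB Add1=3372; issue ADD r1<-Add1 // r0:3372,r1:Add1,r2:Add2,r3:225,r4:15
cycle 24: CDB Mul1=759375 // r0:3372,r1:Add1,r2:Add2,r3:225,r4:15
cycle 25: - // r0:3372,r1:Add1,r2:Add2,r3:225,r4:15
cycle 26: - // r0:3372,r1:Add1,r2:Add2,r3:225,r4:15
cycle 27: CDB Add2=-756003 // r0:3372,r1:Add1,r2:-756003,r3:225,r4:15
cycle 28: - // r0:3372,r1:Add1,r2:-756003,r3:225,r4:15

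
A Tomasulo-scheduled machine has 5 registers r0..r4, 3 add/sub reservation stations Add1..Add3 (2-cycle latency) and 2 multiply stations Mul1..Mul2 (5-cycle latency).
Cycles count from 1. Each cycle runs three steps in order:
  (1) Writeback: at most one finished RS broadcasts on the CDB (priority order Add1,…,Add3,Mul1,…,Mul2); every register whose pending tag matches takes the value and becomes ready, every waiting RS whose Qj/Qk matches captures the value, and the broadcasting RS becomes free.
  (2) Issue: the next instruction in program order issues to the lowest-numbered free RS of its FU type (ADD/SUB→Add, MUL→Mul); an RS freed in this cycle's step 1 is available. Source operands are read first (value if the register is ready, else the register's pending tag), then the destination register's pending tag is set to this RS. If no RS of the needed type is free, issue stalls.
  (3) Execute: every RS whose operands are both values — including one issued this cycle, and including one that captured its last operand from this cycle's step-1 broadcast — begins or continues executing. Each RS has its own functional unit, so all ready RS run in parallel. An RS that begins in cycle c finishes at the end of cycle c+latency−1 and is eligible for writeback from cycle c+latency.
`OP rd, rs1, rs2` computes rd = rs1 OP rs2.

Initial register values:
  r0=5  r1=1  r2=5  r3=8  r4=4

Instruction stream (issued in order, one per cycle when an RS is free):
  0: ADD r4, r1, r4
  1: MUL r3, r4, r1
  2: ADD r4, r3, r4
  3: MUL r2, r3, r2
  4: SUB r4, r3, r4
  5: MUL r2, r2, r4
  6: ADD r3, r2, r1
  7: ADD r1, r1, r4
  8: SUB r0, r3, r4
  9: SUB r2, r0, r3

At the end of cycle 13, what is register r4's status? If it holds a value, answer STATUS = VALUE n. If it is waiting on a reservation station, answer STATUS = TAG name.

cycle 1: issue ADD r4<-Add1 // r0:5,r1:1,r2:5,r3:8,r4:Add1
cycle 2: issue MUL r3<-Mul1 // r0:5,r1:1,r2:5,r3:Mul1,r4:Add1
cycle 3: CDB Add1=5; issue ADD r4<-Add1 // r0:5,r1:1,r2:5,r3:Mul1,r4:Add1
cycle 4: issue MUL r2<-Mul2 // r0:5,r1:1,r2:Mul2,r3:Mul1,r4:Add1
cycle 5: issue SUB r4<-Add2 // r0:5,r1:1,r2:Mul2,r3:Mul1,r4:Add2
cycle 6: stall // r0:5,r1:1,r2:Mul2,r3:Mul1,r4:Add2
cycle 7: stall // r0:5,r1:1,r2:Mul2,r3:Mul1,r4:Add2
cycle 8: CDB Mul1=5; issue MUL r2<-Mul1 // r0:5,r1:1,r2:Mul1,r3:5,r4:Add2
cycle 9: issue ADD r3<-Add3 // r0:5,r1:1,r2:Mul1,r3:Add3,r4:Add2
cycle 10: CDB Add1=10; issue ADD r1<-Add1 // r0:5,r1:Add1,r2:Mul1,r3:Add3,r4:Add2
cycle 11: stall // r0:5,r1:Add1,r2:Mul1,r3:Add3,r4:Add2
cycle 12: CDB Add2=-5; issue SUB r0<-Add2 // r0:Add2,r1:Add1,r2:Mul1,r3:Add3,r4:-5
cycle 13: CDB Mul2=25; stall // r0:Add2,r1:Add1,r2:Mul1,r3:Add3,r4:-5

STATUS = VALUE -5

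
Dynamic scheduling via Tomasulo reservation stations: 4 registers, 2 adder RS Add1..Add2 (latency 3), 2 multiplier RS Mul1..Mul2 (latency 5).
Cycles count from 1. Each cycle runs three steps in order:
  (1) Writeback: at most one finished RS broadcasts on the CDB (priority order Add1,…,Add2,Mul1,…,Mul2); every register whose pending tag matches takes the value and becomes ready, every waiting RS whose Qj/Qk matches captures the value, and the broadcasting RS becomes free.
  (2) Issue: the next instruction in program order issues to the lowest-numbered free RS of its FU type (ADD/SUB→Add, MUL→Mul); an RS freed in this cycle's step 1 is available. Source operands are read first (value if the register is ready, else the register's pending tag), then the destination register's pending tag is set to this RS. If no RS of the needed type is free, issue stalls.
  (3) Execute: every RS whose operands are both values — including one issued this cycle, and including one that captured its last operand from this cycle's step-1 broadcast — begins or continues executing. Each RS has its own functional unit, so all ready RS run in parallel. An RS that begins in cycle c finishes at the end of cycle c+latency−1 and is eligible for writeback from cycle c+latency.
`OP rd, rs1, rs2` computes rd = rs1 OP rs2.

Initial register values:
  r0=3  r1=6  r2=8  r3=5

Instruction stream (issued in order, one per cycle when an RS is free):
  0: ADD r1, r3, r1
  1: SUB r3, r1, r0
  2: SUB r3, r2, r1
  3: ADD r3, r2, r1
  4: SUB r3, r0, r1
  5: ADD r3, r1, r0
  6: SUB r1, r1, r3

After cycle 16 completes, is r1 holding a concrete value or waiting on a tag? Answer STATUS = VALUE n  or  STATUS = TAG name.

c1: issue ADD r1<-Add1 | r0:3,r1:Add1,r2:8,r3:5
c2: issue SUB r3<-Add2 | r0:3,r1:Add1,r2:8,r3:Add2
c3: stall | r0:3,r1:Add1,r2:8,r3:Add2
c4: CDB Add1=11; issue SUB r3<-Add1 | r0:3,r1:11,r2:8,r3:Add1
c5: stall | r0:3,r1:11,r2:8,r3:Add1
c6: stall | r0:3,r1:11,r2:8,r3:Add1
c7: CDB Add1=-3; issue ADD r3<-Add1 | r0:3,r1:11,r2:8,r3:Add1
c8: CDB Add2=8; issue SUB r3<-Add2 | r0:3,r1:11,r2:8,r3:Add2
c9: stall | r0:3,r1:11,r2:8,r3:Add2
c10: CDB Add1=19; issue ADD r3<-Add1 | r0:3,r1:11,r2:8,r3:Add1
c11: CDB Add2=-8; issue SUB r1<-Add2 | r0:3,r1:Add2,r2:8,r3:Add1
c12: - | r0:3,r1:Add2,r2:8,r3:Add1
c13: CDB Add1=14 | r0:3,r1:Add2,r2:8,r3:14
c14: - | r0:3,r1:Add2,r2:8,r3:14
c15: - | r0:3,r1:Add2,r2:8,r3:14
c16: CDB Add2=-3 | r0:3,r1:-3,r2:8,r3:14

STATUS = VALUE -3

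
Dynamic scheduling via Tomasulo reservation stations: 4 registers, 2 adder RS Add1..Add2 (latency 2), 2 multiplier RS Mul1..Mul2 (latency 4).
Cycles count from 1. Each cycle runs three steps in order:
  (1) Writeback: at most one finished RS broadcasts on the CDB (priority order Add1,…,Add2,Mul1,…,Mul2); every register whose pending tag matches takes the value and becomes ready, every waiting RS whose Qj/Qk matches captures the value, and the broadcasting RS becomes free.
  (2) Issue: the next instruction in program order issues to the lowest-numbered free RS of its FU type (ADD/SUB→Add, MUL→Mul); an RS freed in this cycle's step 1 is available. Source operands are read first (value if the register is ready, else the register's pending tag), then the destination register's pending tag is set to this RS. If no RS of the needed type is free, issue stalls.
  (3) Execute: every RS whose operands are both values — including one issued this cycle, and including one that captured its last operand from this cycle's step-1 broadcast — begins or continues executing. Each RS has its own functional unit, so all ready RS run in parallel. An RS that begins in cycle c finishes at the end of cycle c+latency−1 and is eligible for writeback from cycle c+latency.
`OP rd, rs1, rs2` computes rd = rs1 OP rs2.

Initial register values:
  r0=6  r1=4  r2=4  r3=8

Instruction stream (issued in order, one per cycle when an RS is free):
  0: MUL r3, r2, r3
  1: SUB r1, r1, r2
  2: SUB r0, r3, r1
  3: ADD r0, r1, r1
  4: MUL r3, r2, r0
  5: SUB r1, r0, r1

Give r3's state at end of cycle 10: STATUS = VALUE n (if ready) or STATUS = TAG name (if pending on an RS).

cycle 1: issue MUL r3<-Mul1 // r0:6,r1:4,r2:4,r3:Mul1
cycle 2: issue SUB r1<-Add1 // r0:6,r1:Add1,r2:4,r3:Mul1
cycle 3: issue SUB r0<-Add2 // r0:Add2,r1:Add1,r2:4,r3:Mul1
cycle 4: CDB Add1=0; issue ADD r0<-Add1 // r0:Add1,r1:0,r2:4,r3:Mul1
cycle 5: CDB Mul1=32; issue MUL r3<-Mul1 // r0:Add1,r1:0,r2:4,r3:Mul1
cycle 6: CDB Add1=0; issue SUB r1<-Add1 // r0:0,r1:Add1,r2:4,r3:Mul1
cycle 7: CDB Add2=32 // r0:0,r1:Add1,r2:4,r3:Mul1
cycle 8: CDB Add1=0 // r0:0,r1:0,r2:4,r3:Mul1
cycle 9: - // r0:0,r1:0,r2:4,r3:Mul1
cycle 10: CDB Mul1=0 // r0:0,r1:0,r2:4,r3:0

STATUS = VALUE 0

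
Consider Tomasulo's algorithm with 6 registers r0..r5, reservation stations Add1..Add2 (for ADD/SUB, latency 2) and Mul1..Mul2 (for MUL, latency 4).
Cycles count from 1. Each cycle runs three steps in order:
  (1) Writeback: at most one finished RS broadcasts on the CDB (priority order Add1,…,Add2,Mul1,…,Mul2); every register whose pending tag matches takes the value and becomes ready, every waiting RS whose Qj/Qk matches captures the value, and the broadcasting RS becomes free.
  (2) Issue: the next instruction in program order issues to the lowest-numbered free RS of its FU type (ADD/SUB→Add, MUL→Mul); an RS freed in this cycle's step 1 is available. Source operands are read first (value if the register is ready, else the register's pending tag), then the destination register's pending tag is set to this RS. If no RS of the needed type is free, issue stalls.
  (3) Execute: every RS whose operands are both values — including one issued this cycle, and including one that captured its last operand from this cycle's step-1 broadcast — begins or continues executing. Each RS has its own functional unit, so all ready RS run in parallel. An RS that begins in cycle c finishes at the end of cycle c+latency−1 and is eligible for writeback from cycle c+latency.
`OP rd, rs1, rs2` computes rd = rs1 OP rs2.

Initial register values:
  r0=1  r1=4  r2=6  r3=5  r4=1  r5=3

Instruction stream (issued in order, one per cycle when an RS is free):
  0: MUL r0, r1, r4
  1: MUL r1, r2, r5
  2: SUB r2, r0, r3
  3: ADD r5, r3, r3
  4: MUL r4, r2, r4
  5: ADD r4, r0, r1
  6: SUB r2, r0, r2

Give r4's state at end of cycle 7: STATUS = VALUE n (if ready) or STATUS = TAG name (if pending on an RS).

  c1: issue MUL r0<-Mul1  regs: r0:Mul1,r1:4,r2:6,r3:5,r4:1,r5:3
  c2: issue MUL r1<-Mul2  regs: r0:Mul1,r1:Mul2,r2:6,r3:5,r4:1,r5:3
  c3: issue SUB r2<-Add1  regs: r0:Mul1,r1:Mul2,r2:Add1,r3:5,r4:1,r5:3
  c4: issue ADD r5<-Add2  regs: r0:Mul1,r1:Mul2,r2:Add1,r3:5,r4:1,r5:Add2
  c5: CDB Mul1=4; issue MUL r4<-Mul1  regs: r0:4,r1:Mul2,r2:Add1,r3:5,r4:Mul1,r5:Add2
  c6: CDB Add2=10; issue ADD r4<-Add2  regs: r0:4,r1:Mul2,r2:Add1,r3:5,r4:Add2,r5:10
  c7: CDB Add1=-1; issue SUB r2<-Add1  regs: r0:4,r1:Mul2,r2:Add1,r3:5,r4:Add2,r5:10

STATUS = TAG Add2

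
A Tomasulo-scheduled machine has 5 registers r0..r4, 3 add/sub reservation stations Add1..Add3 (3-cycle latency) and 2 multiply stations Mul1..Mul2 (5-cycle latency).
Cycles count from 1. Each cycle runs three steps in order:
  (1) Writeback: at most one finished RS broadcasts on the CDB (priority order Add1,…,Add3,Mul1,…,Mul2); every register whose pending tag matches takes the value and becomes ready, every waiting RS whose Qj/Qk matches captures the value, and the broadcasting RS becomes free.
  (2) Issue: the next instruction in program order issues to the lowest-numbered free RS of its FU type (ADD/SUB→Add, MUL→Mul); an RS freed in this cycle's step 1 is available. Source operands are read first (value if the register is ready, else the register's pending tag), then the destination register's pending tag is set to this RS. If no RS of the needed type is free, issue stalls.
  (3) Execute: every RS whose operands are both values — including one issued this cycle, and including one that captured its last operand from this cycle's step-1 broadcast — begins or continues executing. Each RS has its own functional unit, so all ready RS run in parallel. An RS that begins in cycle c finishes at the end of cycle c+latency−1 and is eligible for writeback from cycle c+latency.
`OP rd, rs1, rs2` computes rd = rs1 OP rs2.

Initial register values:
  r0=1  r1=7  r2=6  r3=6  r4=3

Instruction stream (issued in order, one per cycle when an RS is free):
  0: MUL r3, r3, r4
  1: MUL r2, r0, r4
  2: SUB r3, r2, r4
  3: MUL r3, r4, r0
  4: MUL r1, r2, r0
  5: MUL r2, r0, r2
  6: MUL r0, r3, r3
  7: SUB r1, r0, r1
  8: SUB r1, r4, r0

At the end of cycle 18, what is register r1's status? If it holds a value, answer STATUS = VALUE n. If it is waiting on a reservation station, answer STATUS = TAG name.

STATUS = TAG Add2

c1: issue MUL r3<-Mul1 | r0:1,r1:7,r2:6,r3:Mul1,r4:3
c2: issue MUL r2<-Mul2 | r0:1,r1:7,r2:Mul2,r3:Mul1,r4:3
c3: issue SUB r3<-Add1 | r0:1,r1:7,r2:Mul2,r3:Add1,r4:3
c4: stall | r0:1,r1:7,r2:Mul2,r3:Add1,r4:3
c5: stall | r0:1,r1:7,r2:Mul2,r3:Add1,r4:3
c6: CDB Mul1=18; issue MUL r3<-Mul1 | r0:1,r1:7,r2:Mul2,r3:Mul1,r4:3
c7: CDB Mul2=3; issue MUL r1<-Mul2 | r0:1,r1:Mul2,r2:3,r3:Mul1,r4:3
c8: stall | r0:1,r1:Mul2,r2:3,r3:Mul1,r4:3
c9: stall | r0:1,r1:Mul2,r2:3,r3:Mul1,r4:3
c10: CDB Add1=0; stall | r0:1,r1:Mul2,r2:3,r3:Mul1,r4:3
c11: CDB Mul1=3; issue MUL r2<-Mul1 | r0:1,r1:Mul2,r2:Mul1,r3:3,r4:3
c12: CDB Mul2=3; issue MUL r0<-Mul2 | r0:Mul2,r1:3,r2:Mul1,r3:3,r4:3
c13: issue SUB r1<-Add1 | r0:Mul2,r1:Add1,r2:Mul1,r3:3,r4:3
c14: issue SUB r1<-Add2 | r0:Mul2,r1:Add2,r2:Mul1,r3:3,r4:3
c15: - | r0:Mul2,r1:Add2,r2:Mul1,r3:3,r4:3
c16: CDB Mul1=3 | r0:Mul2,r1:Add2,r2:3,r3:3,r4:3
c17: CDB Mul2=9 | r0:9,r1:Add2,r2:3,r3:3,r4:3
c18: - | r0:9,r1:Add2,r2:3,r3:3,r4:3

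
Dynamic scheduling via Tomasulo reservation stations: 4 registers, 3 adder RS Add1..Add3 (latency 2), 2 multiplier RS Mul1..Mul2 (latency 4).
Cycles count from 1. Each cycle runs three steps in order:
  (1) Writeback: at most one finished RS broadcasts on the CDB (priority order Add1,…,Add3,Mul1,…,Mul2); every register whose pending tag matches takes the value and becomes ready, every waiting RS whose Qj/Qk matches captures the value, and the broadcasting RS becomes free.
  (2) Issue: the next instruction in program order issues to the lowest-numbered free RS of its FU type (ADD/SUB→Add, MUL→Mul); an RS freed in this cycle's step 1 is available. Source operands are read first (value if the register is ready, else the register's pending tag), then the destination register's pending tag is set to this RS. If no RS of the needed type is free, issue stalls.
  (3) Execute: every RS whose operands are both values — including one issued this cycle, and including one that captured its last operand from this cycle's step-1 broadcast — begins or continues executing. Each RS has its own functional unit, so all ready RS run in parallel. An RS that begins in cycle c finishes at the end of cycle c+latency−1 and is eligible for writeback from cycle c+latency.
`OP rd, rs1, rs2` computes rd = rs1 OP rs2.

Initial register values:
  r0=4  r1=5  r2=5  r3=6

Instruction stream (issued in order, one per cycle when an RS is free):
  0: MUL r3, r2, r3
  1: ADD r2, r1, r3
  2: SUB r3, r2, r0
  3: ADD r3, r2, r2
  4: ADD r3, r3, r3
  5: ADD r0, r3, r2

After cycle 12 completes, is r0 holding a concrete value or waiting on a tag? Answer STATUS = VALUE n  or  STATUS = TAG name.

STATUS = TAG Add2

  c1: issue MUL r3<-Mul1  regs: r0:4,r1:5,r2:5,r3:Mul1
  c2: issue ADD r2<-Add1  regs: r0:4,r1:5,r2:Add1,r3:Mul1
  c3: issue SUB r3<-Add2  regs: r0:4,r1:5,r2:Add1,r3:Add2
  c4: issue ADD r3<-Add3  regs: r0:4,r1:5,r2:Add1,r3:Add3
  c5: CDB Mul1=30; stall  regs: r0:4,r1:5,r2:Add1,r3:Add3
  c6: stall  regs: r0:4,r1:5,r2:Add1,r3:Add3
  c7: CDB Add1=35; issue ADD r3<-Add1  regs: r0:4,r1:5,r2:35,r3:Add1
  c8: stall  regs: r0:4,r1:5,r2:35,r3:Add1
  c9: CDB Add2=31; issue ADD r0<-Add2  regs: r0:Add2,r1:5,r2:35,r3:Add1
  c10: CDB Add3=70  regs: r0:Add2,r1:5,r2:35,r3:Add1
  c11: -  regs: r0:Add2,r1:5,r2:35,r3:Add1
  c12: CDB Add1=140  regs: r0:Add2,r1:5,r2:35,r3:140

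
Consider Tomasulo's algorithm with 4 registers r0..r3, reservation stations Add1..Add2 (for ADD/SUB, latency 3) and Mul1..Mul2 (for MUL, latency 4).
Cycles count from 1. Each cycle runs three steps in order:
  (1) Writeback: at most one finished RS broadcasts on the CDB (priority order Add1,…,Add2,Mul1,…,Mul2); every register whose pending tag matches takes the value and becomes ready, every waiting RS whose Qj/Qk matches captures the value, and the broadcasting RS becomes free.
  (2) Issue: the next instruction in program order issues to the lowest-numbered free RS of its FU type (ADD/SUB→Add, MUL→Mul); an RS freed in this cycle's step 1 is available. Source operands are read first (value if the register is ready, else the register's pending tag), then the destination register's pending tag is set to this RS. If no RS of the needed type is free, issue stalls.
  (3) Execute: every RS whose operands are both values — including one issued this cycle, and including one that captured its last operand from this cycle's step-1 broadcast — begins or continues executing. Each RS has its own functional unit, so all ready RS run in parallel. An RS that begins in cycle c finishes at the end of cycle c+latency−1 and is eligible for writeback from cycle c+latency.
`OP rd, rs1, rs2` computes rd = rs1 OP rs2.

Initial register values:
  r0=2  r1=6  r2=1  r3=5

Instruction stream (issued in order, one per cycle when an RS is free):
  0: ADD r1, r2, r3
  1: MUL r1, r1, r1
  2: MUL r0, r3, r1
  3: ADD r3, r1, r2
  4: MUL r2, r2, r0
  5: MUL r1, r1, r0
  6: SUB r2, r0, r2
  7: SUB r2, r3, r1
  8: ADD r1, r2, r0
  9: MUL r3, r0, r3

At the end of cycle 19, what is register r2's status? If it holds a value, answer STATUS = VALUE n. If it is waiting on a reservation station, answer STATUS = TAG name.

  c1: issue ADD r1<-Add1  regs: r0:2,r1:Add1,r2:1,r3:5
  c2: issue MUL r1<-Mul1  regs: r0:2,r1:Mul1,r2:1,r3:5
  c3: issue MUL r0<-Mul2  regs: r0:Mul2,r1:Mul1,r2:1,r3:5
  c4: CDB Add1=6; issue ADD r3<-Add1  regs: r0:Mul2,r1:Mul1,r2:1,r3:Add1
  c5: stall  regs: r0:Mul2,r1:Mul1,r2:1,r3:Add1
  c6: stall  regs: r0:Mul2,r1:Mul1,r2:1,r3:Add1
  c7: stall  regs: r0:Mul2,r1:Mul1,r2:1,r3:Add1
  c8: CDB Mul1=36; issue MUL r2<-Mul1  regs: r0:Mul2,r1:36,r2:Mul1,r3:Add1
  c9: stall  regs: r0:Mul2,r1:36,r2:Mul1,r3:Add1
  c10: stall  regs: r0:Mul2,r1:36,r2:Mul1,r3:Add1
  c11: CDB Add1=37; stall  regs: r0:Mul2,r1:36,r2:Mul1,r3:37
  c12: CDB Mul2=180; issue MUL r1<-Mul2  regs: r0:180,r1:Mul2,r2:Mul1,r3:37
  c13: issue SUB r2<-Add1  regs: r0:180,r1:Mul2,r2:Add1,r3:37
  c14: issue SUB r2<-Add2  regs: r0:180,r1:Mul2,r2:Add2,r3:37
  c15: stall  regs: r0:180,r1:Mul2,r2:Add2,r3:37
  c16: CDB Mul1=180; stall  regs: r0:180,r1:Mul2,r2:Add2,r3:37
  c17: CDB Mul2=6480; stall  regs: r0:180,r1:6480,r2:Add2,r3:37
  c18: stall  regs: r0:180,r1:6480,r2:Add2,r3:37
  c19: CDB Add1=0; issue ADD r1<-Add1  regs: r0:180,r1:Add1,r2:Add2,r3:37

STATUS = TAG Add2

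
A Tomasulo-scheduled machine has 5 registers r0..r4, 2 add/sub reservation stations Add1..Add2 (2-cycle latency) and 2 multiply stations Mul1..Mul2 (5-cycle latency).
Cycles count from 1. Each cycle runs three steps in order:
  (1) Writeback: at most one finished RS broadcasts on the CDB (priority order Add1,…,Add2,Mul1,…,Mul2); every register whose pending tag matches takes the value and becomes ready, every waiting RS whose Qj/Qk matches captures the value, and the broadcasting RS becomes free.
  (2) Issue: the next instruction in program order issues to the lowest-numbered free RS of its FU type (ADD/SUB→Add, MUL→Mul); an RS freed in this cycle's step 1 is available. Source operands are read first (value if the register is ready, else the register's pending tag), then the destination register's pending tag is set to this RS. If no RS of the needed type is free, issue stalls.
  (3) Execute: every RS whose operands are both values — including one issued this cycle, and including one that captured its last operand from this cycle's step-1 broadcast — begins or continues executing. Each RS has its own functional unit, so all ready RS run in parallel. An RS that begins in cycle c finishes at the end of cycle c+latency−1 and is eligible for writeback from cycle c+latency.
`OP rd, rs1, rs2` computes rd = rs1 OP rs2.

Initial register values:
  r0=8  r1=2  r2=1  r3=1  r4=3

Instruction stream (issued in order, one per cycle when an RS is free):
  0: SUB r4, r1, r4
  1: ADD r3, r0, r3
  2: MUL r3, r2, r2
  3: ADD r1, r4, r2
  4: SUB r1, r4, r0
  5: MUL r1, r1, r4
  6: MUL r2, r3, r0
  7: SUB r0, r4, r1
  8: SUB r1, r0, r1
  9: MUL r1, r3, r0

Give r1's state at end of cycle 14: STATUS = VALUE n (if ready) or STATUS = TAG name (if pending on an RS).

c1: issue SUB r4<-Add1 | r0:8,r1:2,r2:1,r3:1,r4:Add1
c2: issue ADD r3<-Add2 | r0:8,r1:2,r2:1,r3:Add2,r4:Add1
c3: CDB Add1=-1; issue MUL r3<-Mul1 | r0:8,r1:2,r2:1,r3:Mul1,r4:-1
c4: CDB Add2=9; issue ADD r1<-Add1 | r0:8,r1:Add1,r2:1,r3:Mul1,r4:-1
c5: issue SUB r1<-Add2 | r0:8,r1:Add2,r2:1,r3:Mul1,r4:-1
c6: CDB Add1=0; issue MUL r1<-Mul2 | r0:8,r1:Mul2,r2:1,r3:Mul1,r4:-1
c7: CDB Add2=-9; stall | r0:8,r1:Mul2,r2:1,r3:Mul1,r4:-1
c8: CDB Mul1=1; issue MUL r2<-Mul1 | r0:8,r1:Mul2,r2:Mul1,r3:1,r4:-1
c9: issue SUB r0<-Add1 | r0:Add1,r1:Mul2,r2:Mul1,r3:1,r4:-1
c10: issue SUB r1<-Add2 | r0:Add1,r1:Add2,r2:Mul1,r3:1,r4:-1
c11: stall | r0:Add1,r1:Add2,r2:Mul1,r3:1,r4:-1
c12: CDB Mul2=9; issue MUL r1<-Mul2 | r0:Add1,r1:Mul2,r2:Mul1,r3:1,r4:-1
c13: CDB Mul1=8 | r0:Add1,r1:Mul2,r2:8,r3:1,r4:-1
c14: CDB Add1=-10 | r0:-10,r1:Mul2,r2:8,r3:1,r4:-1

STATUS = TAG Mul2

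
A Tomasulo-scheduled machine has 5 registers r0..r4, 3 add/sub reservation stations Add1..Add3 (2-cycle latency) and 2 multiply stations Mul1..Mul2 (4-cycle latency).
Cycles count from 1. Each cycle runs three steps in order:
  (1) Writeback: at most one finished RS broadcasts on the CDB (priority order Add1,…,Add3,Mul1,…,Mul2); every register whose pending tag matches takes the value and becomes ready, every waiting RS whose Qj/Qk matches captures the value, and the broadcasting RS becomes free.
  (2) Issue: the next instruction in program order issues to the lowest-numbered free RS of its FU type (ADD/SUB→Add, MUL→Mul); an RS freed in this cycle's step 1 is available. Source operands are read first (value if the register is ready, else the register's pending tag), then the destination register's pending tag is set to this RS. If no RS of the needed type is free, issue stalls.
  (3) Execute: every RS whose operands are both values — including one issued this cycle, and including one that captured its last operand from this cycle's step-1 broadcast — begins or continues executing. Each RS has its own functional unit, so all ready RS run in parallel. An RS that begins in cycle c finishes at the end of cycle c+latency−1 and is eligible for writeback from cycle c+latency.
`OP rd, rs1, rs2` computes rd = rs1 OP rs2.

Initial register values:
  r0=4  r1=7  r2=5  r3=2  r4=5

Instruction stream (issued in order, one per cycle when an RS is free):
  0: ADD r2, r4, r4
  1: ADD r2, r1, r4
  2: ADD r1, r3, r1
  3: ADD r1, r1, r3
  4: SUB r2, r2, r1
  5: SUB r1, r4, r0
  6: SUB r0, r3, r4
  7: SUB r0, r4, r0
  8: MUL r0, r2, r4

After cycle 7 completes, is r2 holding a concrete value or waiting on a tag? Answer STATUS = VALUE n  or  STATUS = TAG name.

  c1: issue ADD r2<-Add1  regs: r0:4,r1:7,r2:Add1,r3:2,r4:5
  c2: issue ADD r2<-Add2  regs: r0:4,r1:7,r2:Add2,r3:2,r4:5
  c3: CDB Add1=10; issue ADD r1<-Add1  regs: r0:4,r1:Add1,r2:Add2,r3:2,r4:5
  c4: CDB Add2=12; issue ADD r1<-Add2  regs: r0:4,r1:Add2,r2:12,r3:2,r4:5
  c5: CDB Add1=9; issue SUB r2<-Add1  regs: r0:4,r1:Add2,r2:Add1,r3:2,r4:5
  c6: issue SUB r1<-Add3  regs: r0:4,r1:Add3,r2:Add1,r3:2,r4:5
  c7: CDB Add2=11; issue SUB r0<-Add2  regs: r0:Add2,r1:Add3,r2:Add1,r3:2,r4:5

STATUS = TAG Add1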